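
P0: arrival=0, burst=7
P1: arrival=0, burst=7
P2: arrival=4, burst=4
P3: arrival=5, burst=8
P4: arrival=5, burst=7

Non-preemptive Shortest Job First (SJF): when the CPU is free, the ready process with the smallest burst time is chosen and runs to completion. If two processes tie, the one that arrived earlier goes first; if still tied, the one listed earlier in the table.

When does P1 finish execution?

Timeline: | P0 0-7 | P2 7-11 | P1 11-18 | P4 18-25 | P3 25-33 |
Completion: P0=7  P1=18  P2=11  P3=33  P4=25

18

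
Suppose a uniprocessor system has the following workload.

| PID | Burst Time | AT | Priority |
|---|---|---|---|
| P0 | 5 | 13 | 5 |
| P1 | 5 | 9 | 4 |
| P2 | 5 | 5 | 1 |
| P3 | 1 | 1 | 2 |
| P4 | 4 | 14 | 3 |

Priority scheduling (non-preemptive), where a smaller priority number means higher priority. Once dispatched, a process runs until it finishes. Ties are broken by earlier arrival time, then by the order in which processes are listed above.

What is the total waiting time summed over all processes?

Schedule: | idle 0-1 | P3 1-2 | idle 2-5 | P2 5-10 | P1 10-15 | P4 15-19 | P0 19-24 |
Completion: P0=24  P1=15  P2=10  P3=2  P4=19
Turnaround (C−A): P0=11  P1=6  P2=5  P3=1  P4=5
Waiting = turnaround − burst: P0=6, P1=1, P2=0, P3=0, P4=1
Total waiting = 6 + 1 + 0 + 0 + 1 = 8

8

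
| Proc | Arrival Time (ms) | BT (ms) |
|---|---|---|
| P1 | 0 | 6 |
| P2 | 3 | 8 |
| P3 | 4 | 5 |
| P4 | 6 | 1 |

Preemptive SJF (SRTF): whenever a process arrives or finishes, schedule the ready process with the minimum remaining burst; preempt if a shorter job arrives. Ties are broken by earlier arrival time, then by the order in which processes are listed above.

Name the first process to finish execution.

Gantt: | P1 0-6 | P4 6-7 | P3 7-12 | P2 12-20 |
Completion: P1=6  P2=20  P3=12  P4=7
Turnaround (C−A): P1=6  P2=17  P3=8  P4=1
Finish order: P1 → P4 → P3 → P2

P1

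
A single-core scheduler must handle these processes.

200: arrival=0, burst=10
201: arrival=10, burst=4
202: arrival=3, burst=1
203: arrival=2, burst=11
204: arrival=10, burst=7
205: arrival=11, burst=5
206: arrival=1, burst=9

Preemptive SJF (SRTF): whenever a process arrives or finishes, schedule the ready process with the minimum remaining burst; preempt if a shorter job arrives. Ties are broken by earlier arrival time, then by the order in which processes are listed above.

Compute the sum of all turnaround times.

Gantt: | 200 0-3 | 202 3-4 | 200 4-11 | 201 11-15 | 205 15-20 | 204 20-27 | 206 27-36 | 203 36-47 |
Completion: 200=11  201=15  202=4  203=47  204=27  205=20  206=36
Turnaround = completion − arrival: 200=11, 201=5, 202=1, 203=45, 204=17, 205=9, 206=35
Total turnaround = 11 + 5 + 1 + 45 + 17 + 9 + 35 = 123

123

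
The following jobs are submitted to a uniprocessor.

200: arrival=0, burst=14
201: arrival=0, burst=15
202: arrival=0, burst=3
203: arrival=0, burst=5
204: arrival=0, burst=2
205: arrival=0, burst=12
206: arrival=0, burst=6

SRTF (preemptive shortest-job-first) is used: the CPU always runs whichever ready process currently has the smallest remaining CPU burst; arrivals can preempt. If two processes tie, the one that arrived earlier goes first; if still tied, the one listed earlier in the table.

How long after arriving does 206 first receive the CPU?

Schedule: | 204 0-2 | 202 2-5 | 203 5-10 | 206 10-16 | 205 16-28 | 200 28-42 | 201 42-57 |
Completion: 200=42  201=57  202=5  203=10  204=2  205=28  206=16
Turnaround (C−A): 200=42  201=57  202=5  203=10  204=2  205=28  206=16
Response(206) = first start − arrival = 10 − 0 = 10

10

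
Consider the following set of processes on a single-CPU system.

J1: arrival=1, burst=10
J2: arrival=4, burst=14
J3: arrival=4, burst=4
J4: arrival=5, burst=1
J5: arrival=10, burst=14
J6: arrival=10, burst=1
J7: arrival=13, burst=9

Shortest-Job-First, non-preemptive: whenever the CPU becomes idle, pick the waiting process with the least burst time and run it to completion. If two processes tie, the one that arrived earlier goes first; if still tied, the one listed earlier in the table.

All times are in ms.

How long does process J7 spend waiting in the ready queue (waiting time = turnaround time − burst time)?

4

Timeline: | idle 0-1 | J1 1-11 | J4 11-12 | J6 12-13 | J3 13-17 | J7 17-26 | J2 26-40 | J5 40-54 |
Completion: J1=11  J2=40  J3=17  J4=12  J5=54  J6=13  J7=26
Turnaround (C−A): J1=10  J2=36  J3=13  J4=7  J5=44  J6=3  J7=13
Waiting(J7) = turnaround − burst = 13 − 9 = 4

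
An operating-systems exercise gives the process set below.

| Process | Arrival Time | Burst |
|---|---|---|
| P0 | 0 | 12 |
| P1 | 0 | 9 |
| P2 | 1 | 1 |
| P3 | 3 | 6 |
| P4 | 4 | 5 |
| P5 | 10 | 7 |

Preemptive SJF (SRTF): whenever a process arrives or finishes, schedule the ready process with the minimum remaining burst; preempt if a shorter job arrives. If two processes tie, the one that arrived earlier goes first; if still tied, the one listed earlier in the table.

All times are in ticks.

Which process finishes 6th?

Schedule: | P1 0-1 | P2 1-2 | P1 2-3 | P3 3-9 | P4 9-14 | P1 14-21 | P5 21-28 | P0 28-40 |
Completion: P0=40  P1=21  P2=2  P3=9  P4=14  P5=28
Turnaround (C−A): P0=40  P1=21  P2=1  P3=6  P4=10  P5=18
Finish order: P2 → P3 → P4 → P1 → P5 → P0

P0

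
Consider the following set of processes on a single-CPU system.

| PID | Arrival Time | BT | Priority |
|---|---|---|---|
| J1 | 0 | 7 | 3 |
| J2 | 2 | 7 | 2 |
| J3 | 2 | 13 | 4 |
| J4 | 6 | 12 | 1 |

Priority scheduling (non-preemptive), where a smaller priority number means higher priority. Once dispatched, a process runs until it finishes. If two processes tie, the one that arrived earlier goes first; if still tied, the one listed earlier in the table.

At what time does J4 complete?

19

Gantt: | J1 0-7 | J4 7-19 | J2 19-26 | J3 26-39 |
Completion: J1=7  J2=26  J3=39  J4=19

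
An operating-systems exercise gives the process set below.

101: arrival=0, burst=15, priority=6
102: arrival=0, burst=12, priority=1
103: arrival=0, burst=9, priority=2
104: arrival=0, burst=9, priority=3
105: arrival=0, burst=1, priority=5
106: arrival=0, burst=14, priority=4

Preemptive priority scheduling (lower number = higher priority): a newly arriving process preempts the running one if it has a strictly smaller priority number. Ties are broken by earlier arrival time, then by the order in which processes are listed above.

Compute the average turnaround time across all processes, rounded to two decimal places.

35.33

Timeline: | 102 0-12 | 103 12-21 | 104 21-30 | 106 30-44 | 105 44-45 | 101 45-60 |
Completion: 101=60  102=12  103=21  104=30  105=45  106=44
Turnaround (C−A): 101=60  102=12  103=21  104=30  105=45  106=44
Turnaround times: 101=60, 102=12, 103=21, 104=30, 105=45, 106=44
Average turnaround = (60+12+21+30+45+44) / 6 = 212/6 = 35.33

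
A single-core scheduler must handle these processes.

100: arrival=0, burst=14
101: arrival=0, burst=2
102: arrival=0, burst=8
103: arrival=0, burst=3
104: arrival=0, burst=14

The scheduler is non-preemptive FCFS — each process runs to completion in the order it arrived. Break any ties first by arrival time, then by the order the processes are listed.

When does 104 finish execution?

Gantt: | 100 0-14 | 101 14-16 | 102 16-24 | 103 24-27 | 104 27-41 |
Completion: 100=14  101=16  102=24  103=27  104=41
Turnaround (C−A): 100=14  101=16  102=24  103=27  104=41

41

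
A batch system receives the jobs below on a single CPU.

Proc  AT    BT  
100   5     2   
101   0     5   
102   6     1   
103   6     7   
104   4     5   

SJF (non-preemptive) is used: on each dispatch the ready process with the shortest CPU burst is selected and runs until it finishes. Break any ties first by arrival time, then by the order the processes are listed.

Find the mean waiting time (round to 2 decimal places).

Gantt: | 101 0-5 | 100 5-7 | 102 7-8 | 104 8-13 | 103 13-20 |
Completion: 100=7  101=5  102=8  103=20  104=13
Turnaround (C−A): 100=2  101=5  102=2  103=14  104=9
Waiting times: 100=0, 101=0, 102=1, 103=7, 104=4
Average waiting = (0+0+1+7+4) / 5 = 12/5 = 2.40

2.40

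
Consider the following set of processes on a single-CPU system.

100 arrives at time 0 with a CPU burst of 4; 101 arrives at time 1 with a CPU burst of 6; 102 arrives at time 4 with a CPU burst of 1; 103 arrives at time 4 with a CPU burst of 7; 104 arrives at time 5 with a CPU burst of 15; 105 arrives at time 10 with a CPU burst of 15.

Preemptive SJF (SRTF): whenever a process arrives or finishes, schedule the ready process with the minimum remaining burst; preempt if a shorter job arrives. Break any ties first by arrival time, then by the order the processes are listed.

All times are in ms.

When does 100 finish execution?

4

Timeline: | 100 0-4 | 102 4-5 | 101 5-11 | 103 11-18 | 104 18-33 | 105 33-48 |
Completion: 100=4  101=11  102=5  103=18  104=33  105=48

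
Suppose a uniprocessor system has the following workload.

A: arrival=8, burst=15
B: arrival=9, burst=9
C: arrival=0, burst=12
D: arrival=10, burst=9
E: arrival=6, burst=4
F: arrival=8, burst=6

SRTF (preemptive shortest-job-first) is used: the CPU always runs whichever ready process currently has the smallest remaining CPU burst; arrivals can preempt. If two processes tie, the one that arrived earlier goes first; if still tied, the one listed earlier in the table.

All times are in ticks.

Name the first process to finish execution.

Gantt: | C 0-6 | E 6-10 | C 10-16 | F 16-22 | B 22-31 | D 31-40 | A 40-55 |
Completion: A=55  B=31  C=16  D=40  E=10  F=22
Turnaround (C−A): A=47  B=22  C=16  D=30  E=4  F=14
Finish order: E → C → F → B → D → A

E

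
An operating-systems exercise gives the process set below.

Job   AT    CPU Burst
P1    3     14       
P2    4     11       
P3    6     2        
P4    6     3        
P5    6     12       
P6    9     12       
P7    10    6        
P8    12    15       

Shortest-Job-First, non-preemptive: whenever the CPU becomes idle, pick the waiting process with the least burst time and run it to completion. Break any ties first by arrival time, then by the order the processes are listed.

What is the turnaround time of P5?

45

Timeline: | idle 0-3 | P1 3-17 | P3 17-19 | P4 19-22 | P7 22-28 | P2 28-39 | P5 39-51 | P6 51-63 | P8 63-78 |
Completion: P1=17  P2=39  P3=19  P4=22  P5=51  P6=63  P7=28  P8=78
Turnaround (C−A): P1=14  P2=35  P3=13  P4=16  P5=45  P6=54  P7=18  P8=66
Turnaround(P5) = completion − arrival = 51 − 6 = 45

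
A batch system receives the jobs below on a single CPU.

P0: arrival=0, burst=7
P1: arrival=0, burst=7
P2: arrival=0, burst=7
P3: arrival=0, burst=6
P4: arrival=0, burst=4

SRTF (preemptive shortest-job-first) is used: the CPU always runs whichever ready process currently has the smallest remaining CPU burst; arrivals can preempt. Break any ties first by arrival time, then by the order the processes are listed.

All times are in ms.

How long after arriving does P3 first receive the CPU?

4

Timeline: | P4 0-4 | P3 4-10 | P0 10-17 | P1 17-24 | P2 24-31 |
Completion: P0=17  P1=24  P2=31  P3=10  P4=4
Turnaround (C−A): P0=17  P1=24  P2=31  P3=10  P4=4
Response(P3) = first start − arrival = 4 − 0 = 4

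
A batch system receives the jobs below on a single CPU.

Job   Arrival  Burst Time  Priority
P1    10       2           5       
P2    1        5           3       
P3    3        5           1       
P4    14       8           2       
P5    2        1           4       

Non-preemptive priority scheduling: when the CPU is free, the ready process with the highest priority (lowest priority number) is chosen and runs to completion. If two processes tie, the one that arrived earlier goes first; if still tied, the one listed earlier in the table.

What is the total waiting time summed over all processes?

14

Timeline: | idle 0-1 | P2 1-6 | P3 6-11 | P5 11-12 | P1 12-14 | P4 14-22 |
Completion: P1=14  P2=6  P3=11  P4=22  P5=12
Waiting = turnaround − burst: P1=2, P2=0, P3=3, P4=0, P5=9
Total waiting = 2 + 0 + 3 + 0 + 9 = 14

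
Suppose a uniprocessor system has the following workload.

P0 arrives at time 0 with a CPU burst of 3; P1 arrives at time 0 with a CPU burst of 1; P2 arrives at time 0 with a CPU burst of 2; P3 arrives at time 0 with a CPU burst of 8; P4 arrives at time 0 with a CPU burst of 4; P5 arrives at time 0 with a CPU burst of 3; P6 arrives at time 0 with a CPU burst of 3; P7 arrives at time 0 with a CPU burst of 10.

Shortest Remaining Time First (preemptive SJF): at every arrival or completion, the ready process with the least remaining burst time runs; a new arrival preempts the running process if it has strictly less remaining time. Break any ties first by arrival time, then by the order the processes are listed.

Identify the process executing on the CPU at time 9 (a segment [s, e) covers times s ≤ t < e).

P6

Timeline: | P1 0-1 | P2 1-3 | P0 3-6 | P5 6-9 | P6 9-12 | P4 12-16 | P3 16-24 | P7 24-34 |
Completion: P0=6  P1=1  P2=3  P3=24  P4=16  P5=9  P6=12  P7=34
Turnaround (C−A): P0=6  P1=1  P2=3  P3=24  P4=16  P5=9  P6=12  P7=34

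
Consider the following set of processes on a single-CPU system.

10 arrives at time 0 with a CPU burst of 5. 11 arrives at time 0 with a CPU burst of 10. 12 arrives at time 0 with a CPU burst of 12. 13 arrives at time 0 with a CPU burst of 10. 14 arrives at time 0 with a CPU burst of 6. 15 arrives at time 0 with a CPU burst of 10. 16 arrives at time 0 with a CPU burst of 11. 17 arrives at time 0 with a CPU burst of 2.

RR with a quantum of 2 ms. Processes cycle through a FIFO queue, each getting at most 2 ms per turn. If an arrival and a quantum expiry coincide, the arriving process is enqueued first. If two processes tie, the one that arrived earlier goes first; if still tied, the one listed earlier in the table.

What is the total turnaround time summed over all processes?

392

Schedule: | 10 0-2 | 11 2-4 | 12 4-6 | 13 6-8 | 14 8-10 | 15 10-12 | 16 12-14 | 17 14-16 | 10 16-18 | 11 18-20 | 12 20-22 | 13 22-24 | 14 24-26 | 15 26-28 | 16 28-30 | 10 30-31 | 11 31-33 | 12 33-35 | 13 35-37 | 14 37-39 | 15 39-41 | 16 41-43 | 11 43-45 | 12 45-47 | 13 47-49 | 15 49-51 | 16 51-53 | 11 53-55 | 12 55-57 | 13 57-59 | 15 59-61 | 16 61-63 | 12 63-65 | 16 65-66 |
Completion: 10=31  11=55  12=65  13=59  14=39  15=61  16=66  17=16
Turnaround = completion − arrival: 10=31, 11=55, 12=65, 13=59, 14=39, 15=61, 16=66, 17=16
Total turnaround = 31 + 55 + 65 + 59 + 39 + 61 + 66 + 16 = 392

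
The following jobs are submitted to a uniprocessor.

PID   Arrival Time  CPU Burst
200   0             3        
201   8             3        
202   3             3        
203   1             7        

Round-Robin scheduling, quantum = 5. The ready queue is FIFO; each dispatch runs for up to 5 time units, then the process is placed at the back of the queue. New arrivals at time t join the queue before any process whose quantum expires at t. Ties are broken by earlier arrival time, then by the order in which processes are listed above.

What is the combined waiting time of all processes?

16

Schedule: | 200 0-3 | 203 3-8 | 202 8-11 | 201 11-14 | 203 14-16 |
Completion: 200=3  201=14  202=11  203=16
Turnaround (C−A): 200=3  201=6  202=8  203=15
Waiting = turnaround − burst: 200=0, 201=3, 202=5, 203=8
Total waiting = 0 + 3 + 5 + 8 = 16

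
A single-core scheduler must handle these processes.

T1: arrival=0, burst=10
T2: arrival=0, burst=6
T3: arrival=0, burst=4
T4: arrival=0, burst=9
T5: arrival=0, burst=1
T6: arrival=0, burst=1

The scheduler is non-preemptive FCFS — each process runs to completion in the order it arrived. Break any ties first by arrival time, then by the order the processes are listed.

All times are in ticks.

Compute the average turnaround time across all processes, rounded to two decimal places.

Schedule: | T1 0-10 | T2 10-16 | T3 16-20 | T4 20-29 | T5 29-30 | T6 30-31 |
Completion: T1=10  T2=16  T3=20  T4=29  T5=30  T6=31
Turnaround (C−A): T1=10  T2=16  T3=20  T4=29  T5=30  T6=31
Turnaround times: T1=10, T2=16, T3=20, T4=29, T5=30, T6=31
Average turnaround = (10+16+20+29+30+31) / 6 = 136/6 = 22.67

22.67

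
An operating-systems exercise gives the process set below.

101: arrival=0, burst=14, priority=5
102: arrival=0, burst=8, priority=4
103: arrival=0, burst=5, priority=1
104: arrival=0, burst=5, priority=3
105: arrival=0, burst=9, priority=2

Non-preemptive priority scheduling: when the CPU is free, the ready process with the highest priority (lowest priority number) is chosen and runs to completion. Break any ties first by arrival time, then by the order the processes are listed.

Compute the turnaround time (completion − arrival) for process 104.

19

Timeline: | 103 0-5 | 105 5-14 | 104 14-19 | 102 19-27 | 101 27-41 |
Completion: 101=41  102=27  103=5  104=19  105=14
Turnaround(104) = completion − arrival = 19 − 0 = 19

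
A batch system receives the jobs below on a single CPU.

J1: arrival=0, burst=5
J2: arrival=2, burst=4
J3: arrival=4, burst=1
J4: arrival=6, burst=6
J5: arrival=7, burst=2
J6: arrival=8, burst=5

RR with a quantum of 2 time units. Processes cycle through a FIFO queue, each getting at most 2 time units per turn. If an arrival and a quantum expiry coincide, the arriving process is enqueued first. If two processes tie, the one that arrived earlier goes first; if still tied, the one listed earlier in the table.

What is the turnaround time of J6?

15

Timeline: | J1 0-2 | J2 2-4 | J1 4-6 | J3 6-7 | J2 7-9 | J4 9-11 | J1 11-12 | J5 12-14 | J6 14-16 | J4 16-18 | J6 18-20 | J4 20-22 | J6 22-23 |
Completion: J1=12  J2=9  J3=7  J4=22  J5=14  J6=23
Turnaround (C−A): J1=12  J2=7  J3=3  J4=16  J5=7  J6=15
Turnaround(J6) = completion − arrival = 23 − 8 = 15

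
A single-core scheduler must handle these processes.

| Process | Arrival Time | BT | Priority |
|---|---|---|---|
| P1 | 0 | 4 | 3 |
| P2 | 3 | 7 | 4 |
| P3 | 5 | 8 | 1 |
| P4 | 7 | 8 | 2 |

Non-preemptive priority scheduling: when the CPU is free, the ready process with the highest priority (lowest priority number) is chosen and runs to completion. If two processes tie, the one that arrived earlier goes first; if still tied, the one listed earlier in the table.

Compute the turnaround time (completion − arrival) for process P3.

Gantt: | P1 0-4 | P2 4-11 | P3 11-19 | P4 19-27 |
Completion: P1=4  P2=11  P3=19  P4=27
Turnaround (C−A): P1=4  P2=8  P3=14  P4=20
Turnaround(P3) = completion − arrival = 19 − 5 = 14

14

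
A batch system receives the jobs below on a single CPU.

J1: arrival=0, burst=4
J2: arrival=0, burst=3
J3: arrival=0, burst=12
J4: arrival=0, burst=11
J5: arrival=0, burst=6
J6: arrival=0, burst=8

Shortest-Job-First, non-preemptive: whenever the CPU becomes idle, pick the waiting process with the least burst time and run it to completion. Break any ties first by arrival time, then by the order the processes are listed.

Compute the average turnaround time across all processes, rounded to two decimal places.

20.00

Timeline: | J2 0-3 | J1 3-7 | J5 7-13 | J6 13-21 | J4 21-32 | J3 32-44 |
Completion: J1=7  J2=3  J3=44  J4=32  J5=13  J6=21
Turnaround times: J1=7, J2=3, J3=44, J4=32, J5=13, J6=21
Average turnaround = (7+3+44+32+13+21) / 6 = 120/6 = 20.00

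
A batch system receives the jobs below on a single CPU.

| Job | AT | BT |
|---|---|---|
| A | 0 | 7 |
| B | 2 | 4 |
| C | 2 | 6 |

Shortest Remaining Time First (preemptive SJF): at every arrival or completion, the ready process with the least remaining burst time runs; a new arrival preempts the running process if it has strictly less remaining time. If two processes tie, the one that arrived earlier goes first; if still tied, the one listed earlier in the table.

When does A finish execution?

Gantt: | A 0-2 | B 2-6 | A 6-11 | C 11-17 |
Completion: A=11  B=6  C=17
Turnaround (C−A): A=11  B=4  C=15

11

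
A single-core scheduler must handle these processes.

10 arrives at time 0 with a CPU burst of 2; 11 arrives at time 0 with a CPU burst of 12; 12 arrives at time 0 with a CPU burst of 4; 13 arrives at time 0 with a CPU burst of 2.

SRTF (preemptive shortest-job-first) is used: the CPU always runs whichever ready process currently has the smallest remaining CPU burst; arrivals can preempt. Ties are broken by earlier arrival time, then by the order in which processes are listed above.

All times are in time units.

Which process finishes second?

13

Schedule: | 10 0-2 | 13 2-4 | 12 4-8 | 11 8-20 |
Completion: 10=2  11=20  12=8  13=4
Finish order: 10 → 13 → 12 → 11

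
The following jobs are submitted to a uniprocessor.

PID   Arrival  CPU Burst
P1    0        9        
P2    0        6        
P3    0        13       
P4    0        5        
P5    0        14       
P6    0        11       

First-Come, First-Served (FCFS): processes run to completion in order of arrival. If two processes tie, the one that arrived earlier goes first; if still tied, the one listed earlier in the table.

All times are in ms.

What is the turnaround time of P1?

9

Gantt: | P1 0-9 | P2 9-15 | P3 15-28 | P4 28-33 | P5 33-47 | P6 47-58 |
Completion: P1=9  P2=15  P3=28  P4=33  P5=47  P6=58
Turnaround(P1) = completion − arrival = 9 − 0 = 9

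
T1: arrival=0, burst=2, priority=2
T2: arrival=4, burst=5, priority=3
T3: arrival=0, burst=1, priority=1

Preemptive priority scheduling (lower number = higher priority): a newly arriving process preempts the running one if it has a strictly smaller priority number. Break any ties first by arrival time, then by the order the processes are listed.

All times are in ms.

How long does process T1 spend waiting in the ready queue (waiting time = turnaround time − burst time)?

Schedule: | T3 0-1 | T1 1-3 | idle 3-4 | T2 4-9 |
Completion: T1=3  T2=9  T3=1
Turnaround (C−A): T1=3  T2=5  T3=1
Waiting(T1) = turnaround − burst = 3 − 2 = 1

1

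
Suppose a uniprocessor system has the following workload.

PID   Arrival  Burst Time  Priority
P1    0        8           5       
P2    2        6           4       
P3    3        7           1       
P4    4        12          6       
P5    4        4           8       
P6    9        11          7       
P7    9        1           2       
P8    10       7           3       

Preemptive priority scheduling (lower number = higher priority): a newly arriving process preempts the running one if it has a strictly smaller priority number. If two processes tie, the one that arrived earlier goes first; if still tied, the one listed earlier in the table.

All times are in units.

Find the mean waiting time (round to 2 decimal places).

Gantt: | P1 0-2 | P2 2-3 | P3 3-10 | P7 10-11 | P8 11-18 | P2 18-23 | P1 23-29 | P4 29-41 | P6 41-52 | P5 52-56 |
Completion: P1=29  P2=23  P3=10  P4=41  P5=56  P6=52  P7=11  P8=18
Waiting times: P1=21, P2=15, P3=0, P4=25, P5=48, P6=32, P7=1, P8=1
Average waiting = (21+15+0+25+48+32+1+1) / 8 = 143/8 = 17.88

17.88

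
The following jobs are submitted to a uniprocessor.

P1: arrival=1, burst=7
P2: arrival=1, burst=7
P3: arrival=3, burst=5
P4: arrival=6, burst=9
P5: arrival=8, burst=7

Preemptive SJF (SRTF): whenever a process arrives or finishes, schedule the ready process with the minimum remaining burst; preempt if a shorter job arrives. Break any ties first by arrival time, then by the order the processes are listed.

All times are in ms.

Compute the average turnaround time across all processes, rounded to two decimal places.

Gantt: | idle 0-1 | P1 1-8 | P3 8-13 | P2 13-20 | P5 20-27 | P4 27-36 |
Completion: P1=8  P2=20  P3=13  P4=36  P5=27
Turnaround (C−A): P1=7  P2=19  P3=10  P4=30  P5=19
Turnaround times: P1=7, P2=19, P3=10, P4=30, P5=19
Average turnaround = (7+19+10+30+19) / 5 = 85/5 = 17.00

17.00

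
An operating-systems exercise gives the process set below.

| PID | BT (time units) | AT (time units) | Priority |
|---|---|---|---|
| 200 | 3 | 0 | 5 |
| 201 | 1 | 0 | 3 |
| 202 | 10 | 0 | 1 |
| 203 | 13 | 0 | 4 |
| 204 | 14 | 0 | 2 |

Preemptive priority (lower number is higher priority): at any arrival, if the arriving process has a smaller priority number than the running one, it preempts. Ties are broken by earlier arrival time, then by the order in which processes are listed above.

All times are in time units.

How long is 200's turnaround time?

41

Gantt: | 202 0-10 | 204 10-24 | 201 24-25 | 203 25-38 | 200 38-41 |
Completion: 200=41  201=25  202=10  203=38  204=24
Turnaround (C−A): 200=41  201=25  202=10  203=38  204=24
Turnaround(200) = completion − arrival = 41 − 0 = 41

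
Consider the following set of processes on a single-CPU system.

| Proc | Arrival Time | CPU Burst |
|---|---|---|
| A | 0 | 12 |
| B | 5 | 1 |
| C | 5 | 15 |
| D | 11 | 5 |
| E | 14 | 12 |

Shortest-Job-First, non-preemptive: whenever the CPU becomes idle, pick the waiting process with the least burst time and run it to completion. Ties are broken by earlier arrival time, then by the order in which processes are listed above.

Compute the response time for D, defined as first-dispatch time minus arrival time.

2

Schedule: | A 0-12 | B 12-13 | D 13-18 | E 18-30 | C 30-45 |
Completion: A=12  B=13  C=45  D=18  E=30
Turnaround (C−A): A=12  B=8  C=40  D=7  E=16
Response(D) = first start − arrival = 13 − 11 = 2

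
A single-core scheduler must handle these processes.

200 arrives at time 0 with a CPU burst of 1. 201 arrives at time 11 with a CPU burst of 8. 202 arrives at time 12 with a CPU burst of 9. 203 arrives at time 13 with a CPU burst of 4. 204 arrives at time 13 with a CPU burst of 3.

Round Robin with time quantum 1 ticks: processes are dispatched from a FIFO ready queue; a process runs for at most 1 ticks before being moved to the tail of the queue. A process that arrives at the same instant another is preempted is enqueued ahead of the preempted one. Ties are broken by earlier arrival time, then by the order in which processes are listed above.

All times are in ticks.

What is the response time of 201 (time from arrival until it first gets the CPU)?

Schedule: | 200 0-1 | idle 1-11 | 201 11-12 | 202 12-13 | 201 13-14 | 203 14-15 | 204 15-16 | 202 16-17 | 201 17-18 | 203 18-19 | 204 19-20 | 202 20-21 | 201 21-22 | 203 22-23 | 204 23-24 | 202 24-25 | 201 25-26 | 203 26-27 | 202 27-28 | 201 28-29 | 202 29-30 | 201 30-31 | 202 31-32 | 201 32-33 | 202 33-35 |
Completion: 200=1  201=33  202=35  203=27  204=24
Turnaround (C−A): 200=1  201=22  202=23  203=14  204=11
Response(201) = first start − arrival = 11 − 11 = 0

0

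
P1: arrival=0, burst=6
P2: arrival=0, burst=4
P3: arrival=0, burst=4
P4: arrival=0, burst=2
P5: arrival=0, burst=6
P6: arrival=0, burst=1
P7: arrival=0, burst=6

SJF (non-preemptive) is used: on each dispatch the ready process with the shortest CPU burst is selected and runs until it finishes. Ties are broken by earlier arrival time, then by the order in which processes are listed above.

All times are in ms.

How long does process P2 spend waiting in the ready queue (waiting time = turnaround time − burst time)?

Timeline: | P6 0-1 | P4 1-3 | P2 3-7 | P3 7-11 | P1 11-17 | P5 17-23 | P7 23-29 |
Completion: P1=17  P2=7  P3=11  P4=3  P5=23  P6=1  P7=29
Turnaround (C−A): P1=17  P2=7  P3=11  P4=3  P5=23  P6=1  P7=29
Waiting(P2) = turnaround − burst = 7 − 4 = 3

3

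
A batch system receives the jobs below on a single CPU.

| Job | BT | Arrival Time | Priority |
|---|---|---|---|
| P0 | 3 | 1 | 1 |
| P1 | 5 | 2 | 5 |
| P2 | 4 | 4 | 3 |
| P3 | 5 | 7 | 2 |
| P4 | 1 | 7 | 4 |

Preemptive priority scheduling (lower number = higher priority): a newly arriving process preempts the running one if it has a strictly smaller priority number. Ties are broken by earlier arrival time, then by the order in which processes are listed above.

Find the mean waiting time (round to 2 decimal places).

Timeline: | idle 0-1 | P0 1-4 | P2 4-7 | P3 7-12 | P2 12-13 | P4 13-14 | P1 14-19 |
Completion: P0=4  P1=19  P2=13  P3=12  P4=14
Turnaround (C−A): P0=3  P1=17  P2=9  P3=5  P4=7
Waiting times: P0=0, P1=12, P2=5, P3=0, P4=6
Average waiting = (0+12+5+0+6) / 5 = 23/5 = 4.60

4.60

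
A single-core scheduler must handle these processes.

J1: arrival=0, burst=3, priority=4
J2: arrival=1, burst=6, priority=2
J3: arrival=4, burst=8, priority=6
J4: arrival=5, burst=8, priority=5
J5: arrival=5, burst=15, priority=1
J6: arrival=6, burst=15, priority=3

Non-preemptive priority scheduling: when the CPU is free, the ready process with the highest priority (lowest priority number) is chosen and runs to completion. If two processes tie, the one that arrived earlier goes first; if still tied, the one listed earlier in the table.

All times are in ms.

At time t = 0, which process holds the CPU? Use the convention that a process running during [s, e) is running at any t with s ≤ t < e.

J1

Timeline: | J1 0-3 | J2 3-9 | J5 9-24 | J6 24-39 | J4 39-47 | J3 47-55 |
Completion: J1=3  J2=9  J3=55  J4=47  J5=24  J6=39
Turnaround (C−A): J1=3  J2=8  J3=51  J4=42  J5=19  J6=33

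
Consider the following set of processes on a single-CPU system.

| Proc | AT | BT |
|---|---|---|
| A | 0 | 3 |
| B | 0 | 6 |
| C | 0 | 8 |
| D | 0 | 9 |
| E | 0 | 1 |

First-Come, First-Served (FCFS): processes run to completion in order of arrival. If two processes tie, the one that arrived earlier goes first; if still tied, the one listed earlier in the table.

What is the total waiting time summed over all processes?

55

Schedule: | A 0-3 | B 3-9 | C 9-17 | D 17-26 | E 26-27 |
Completion: A=3  B=9  C=17  D=26  E=27
Waiting = turnaround − burst: A=0, B=3, C=9, D=17, E=26
Total waiting = 0 + 3 + 9 + 17 + 26 = 55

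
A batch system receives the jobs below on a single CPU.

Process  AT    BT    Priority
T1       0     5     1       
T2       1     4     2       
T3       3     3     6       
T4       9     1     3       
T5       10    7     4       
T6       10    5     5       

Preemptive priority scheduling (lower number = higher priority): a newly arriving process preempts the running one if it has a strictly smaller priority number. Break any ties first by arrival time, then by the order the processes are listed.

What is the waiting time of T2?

Timeline: | T1 0-5 | T2 5-9 | T4 9-10 | T5 10-17 | T6 17-22 | T3 22-25 |
Completion: T1=5  T2=9  T3=25  T4=10  T5=17  T6=22
Turnaround (C−A): T1=5  T2=8  T3=22  T4=1  T5=7  T6=12
Waiting(T2) = turnaround − burst = 8 − 4 = 4

4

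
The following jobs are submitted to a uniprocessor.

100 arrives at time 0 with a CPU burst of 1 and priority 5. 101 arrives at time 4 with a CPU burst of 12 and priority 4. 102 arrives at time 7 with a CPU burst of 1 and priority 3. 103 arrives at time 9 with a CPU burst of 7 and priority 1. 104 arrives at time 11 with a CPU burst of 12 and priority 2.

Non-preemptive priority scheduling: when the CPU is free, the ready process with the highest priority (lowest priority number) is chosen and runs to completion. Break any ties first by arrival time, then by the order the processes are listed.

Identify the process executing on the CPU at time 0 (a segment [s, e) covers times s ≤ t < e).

Timeline: | 100 0-1 | idle 1-4 | 101 4-16 | 103 16-23 | 104 23-35 | 102 35-36 |
Completion: 100=1  101=16  102=36  103=23  104=35

100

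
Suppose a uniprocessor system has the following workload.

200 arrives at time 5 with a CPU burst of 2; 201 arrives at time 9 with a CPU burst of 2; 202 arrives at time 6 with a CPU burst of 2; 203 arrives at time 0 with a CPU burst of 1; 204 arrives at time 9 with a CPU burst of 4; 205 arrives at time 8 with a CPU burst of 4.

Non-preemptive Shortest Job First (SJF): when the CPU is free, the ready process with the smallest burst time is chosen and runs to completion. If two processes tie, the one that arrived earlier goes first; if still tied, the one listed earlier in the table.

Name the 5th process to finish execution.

205

Schedule: | 203 0-1 | idle 1-5 | 200 5-7 | 202 7-9 | 201 9-11 | 205 11-15 | 204 15-19 |
Completion: 200=7  201=11  202=9  203=1  204=19  205=15
Turnaround (C−A): 200=2  201=2  202=3  203=1  204=10  205=7
Finish order: 203 → 200 → 202 → 201 → 205 → 204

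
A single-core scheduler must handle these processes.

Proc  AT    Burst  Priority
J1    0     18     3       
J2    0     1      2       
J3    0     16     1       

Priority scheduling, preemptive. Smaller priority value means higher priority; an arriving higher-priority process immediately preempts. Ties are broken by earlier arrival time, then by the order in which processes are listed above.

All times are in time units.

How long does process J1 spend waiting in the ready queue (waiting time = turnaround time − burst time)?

Schedule: | J3 0-16 | J2 16-17 | J1 17-35 |
Completion: J1=35  J2=17  J3=16
Turnaround (C−A): J1=35  J2=17  J3=16
Waiting(J1) = turnaround − burst = 35 − 18 = 17

17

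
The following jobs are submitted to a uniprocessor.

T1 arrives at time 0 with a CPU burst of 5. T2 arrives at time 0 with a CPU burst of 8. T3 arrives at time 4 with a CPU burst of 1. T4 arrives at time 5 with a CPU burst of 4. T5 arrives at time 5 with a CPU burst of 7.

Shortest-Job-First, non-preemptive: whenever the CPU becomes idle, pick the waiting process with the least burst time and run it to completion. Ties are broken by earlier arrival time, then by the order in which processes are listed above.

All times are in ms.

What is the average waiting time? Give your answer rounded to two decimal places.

4.80

Schedule: | T1 0-5 | T3 5-6 | T4 6-10 | T5 10-17 | T2 17-25 |
Completion: T1=5  T2=25  T3=6  T4=10  T5=17
Waiting times: T1=0, T2=17, T3=1, T4=1, T5=5
Average waiting = (0+17+1+1+5) / 5 = 24/5 = 4.80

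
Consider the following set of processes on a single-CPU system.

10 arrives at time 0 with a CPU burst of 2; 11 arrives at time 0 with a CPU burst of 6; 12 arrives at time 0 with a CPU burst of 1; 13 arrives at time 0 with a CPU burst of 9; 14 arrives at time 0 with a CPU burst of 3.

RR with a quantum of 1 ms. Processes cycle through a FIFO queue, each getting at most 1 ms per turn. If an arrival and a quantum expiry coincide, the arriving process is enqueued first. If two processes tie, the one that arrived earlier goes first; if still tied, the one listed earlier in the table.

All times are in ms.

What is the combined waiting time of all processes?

Gantt: | 10 0-1 | 11 1-2 | 12 2-3 | 13 3-4 | 14 4-5 | 10 5-6 | 11 6-7 | 13 7-8 | 14 8-9 | 11 9-10 | 13 10-11 | 14 11-12 | 11 12-13 | 13 13-14 | 11 14-15 | 13 15-16 | 11 16-17 | 13 17-21 |
Completion: 10=6  11=17  12=3  13=21  14=12
Waiting = turnaround − burst: 10=4, 11=11, 12=2, 13=12, 14=9
Total waiting = 4 + 11 + 2 + 12 + 9 = 38

38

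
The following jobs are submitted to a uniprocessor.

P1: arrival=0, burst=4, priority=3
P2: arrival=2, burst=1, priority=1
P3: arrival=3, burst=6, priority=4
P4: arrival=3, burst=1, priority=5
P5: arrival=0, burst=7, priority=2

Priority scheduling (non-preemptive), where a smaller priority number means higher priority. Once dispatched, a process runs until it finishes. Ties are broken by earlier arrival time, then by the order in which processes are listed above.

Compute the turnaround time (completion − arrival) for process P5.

Schedule: | P5 0-7 | P2 7-8 | P1 8-12 | P3 12-18 | P4 18-19 |
Completion: P1=12  P2=8  P3=18  P4=19  P5=7
Turnaround (C−A): P1=12  P2=6  P3=15  P4=16  P5=7
Turnaround(P5) = completion − arrival = 7 − 0 = 7

7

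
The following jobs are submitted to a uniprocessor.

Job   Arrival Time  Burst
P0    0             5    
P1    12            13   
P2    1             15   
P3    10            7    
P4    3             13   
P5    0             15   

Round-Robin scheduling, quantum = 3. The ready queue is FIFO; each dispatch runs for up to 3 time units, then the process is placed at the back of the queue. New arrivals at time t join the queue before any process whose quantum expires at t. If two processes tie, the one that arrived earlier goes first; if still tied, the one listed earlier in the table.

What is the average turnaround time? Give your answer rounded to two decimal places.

49.50

Gantt: | P0 0-3 | P5 3-6 | P2 6-9 | P4 9-12 | P0 12-14 | P5 14-17 | P2 17-20 | P3 20-23 | P1 23-26 | P4 26-29 | P5 29-32 | P2 32-35 | P3 35-38 | P1 38-41 | P4 41-44 | P5 44-47 | P2 47-50 | P3 50-51 | P1 51-54 | P4 54-57 | P5 57-60 | P2 60-63 | P1 63-66 | P4 66-67 | P1 67-68 |
Completion: P0=14  P1=68  P2=63  P3=51  P4=67  P5=60
Turnaround (C−A): P0=14  P1=56  P2=62  P3=41  P4=64  P5=60
Turnaround times: P0=14, P1=56, P2=62, P3=41, P4=64, P5=60
Average turnaround = (14+56+62+41+64+60) / 6 = 297/6 = 49.50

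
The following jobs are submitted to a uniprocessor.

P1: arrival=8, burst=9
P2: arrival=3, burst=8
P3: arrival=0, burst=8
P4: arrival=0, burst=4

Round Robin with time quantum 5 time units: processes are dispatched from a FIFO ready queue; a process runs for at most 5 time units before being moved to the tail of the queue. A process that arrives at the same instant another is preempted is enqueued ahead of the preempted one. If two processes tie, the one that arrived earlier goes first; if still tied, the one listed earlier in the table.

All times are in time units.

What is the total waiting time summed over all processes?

Schedule: | P3 0-5 | P4 5-9 | P2 9-14 | P3 14-17 | P1 17-22 | P2 22-25 | P1 25-29 |
Completion: P1=29  P2=25  P3=17  P4=9
Turnaround (C−A): P1=21  P2=22  P3=17  P4=9
Waiting = turnaround − burst: P1=12, P2=14, P3=9, P4=5
Total waiting = 12 + 14 + 9 + 5 = 40

40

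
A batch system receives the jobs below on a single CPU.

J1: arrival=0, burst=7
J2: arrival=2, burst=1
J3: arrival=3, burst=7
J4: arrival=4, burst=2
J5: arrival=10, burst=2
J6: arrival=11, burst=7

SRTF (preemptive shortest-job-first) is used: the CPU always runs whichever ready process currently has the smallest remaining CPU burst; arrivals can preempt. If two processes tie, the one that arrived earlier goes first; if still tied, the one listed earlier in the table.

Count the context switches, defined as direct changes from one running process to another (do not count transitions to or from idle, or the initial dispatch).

7

Timeline: | J1 0-2 | J2 2-3 | J1 3-4 | J4 4-6 | J1 6-10 | J5 10-12 | J3 12-19 | J6 19-26 |
Completion: J1=10  J2=3  J3=19  J4=6  J5=12  J6=26
Turnaround (C−A): J1=10  J2=1  J3=16  J4=2  J5=2  J6=15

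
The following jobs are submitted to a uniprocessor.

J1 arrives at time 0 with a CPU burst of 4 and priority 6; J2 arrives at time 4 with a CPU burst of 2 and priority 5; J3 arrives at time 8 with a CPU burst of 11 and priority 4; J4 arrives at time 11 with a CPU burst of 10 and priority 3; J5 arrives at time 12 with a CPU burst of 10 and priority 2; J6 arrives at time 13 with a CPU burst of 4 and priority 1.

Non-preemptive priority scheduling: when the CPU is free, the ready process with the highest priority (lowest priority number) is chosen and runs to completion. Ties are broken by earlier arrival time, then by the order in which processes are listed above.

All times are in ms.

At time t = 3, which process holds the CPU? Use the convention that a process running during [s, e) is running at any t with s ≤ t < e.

J1

Gantt: | J1 0-4 | J2 4-6 | idle 6-8 | J3 8-19 | J6 19-23 | J5 23-33 | J4 33-43 |
Completion: J1=4  J2=6  J3=19  J4=43  J5=33  J6=23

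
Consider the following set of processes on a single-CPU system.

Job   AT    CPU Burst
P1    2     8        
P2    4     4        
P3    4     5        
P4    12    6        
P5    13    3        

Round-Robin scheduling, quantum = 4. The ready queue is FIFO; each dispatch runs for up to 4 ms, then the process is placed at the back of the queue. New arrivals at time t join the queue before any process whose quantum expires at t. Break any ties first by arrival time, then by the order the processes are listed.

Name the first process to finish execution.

Gantt: | idle 0-2 | P1 2-6 | P2 6-10 | P3 10-14 | P1 14-18 | P4 18-22 | P5 22-25 | P3 25-26 | P4 26-28 |
Completion: P1=18  P2=10  P3=26  P4=28  P5=25
Finish order: P2 → P1 → P5 → P3 → P4

P2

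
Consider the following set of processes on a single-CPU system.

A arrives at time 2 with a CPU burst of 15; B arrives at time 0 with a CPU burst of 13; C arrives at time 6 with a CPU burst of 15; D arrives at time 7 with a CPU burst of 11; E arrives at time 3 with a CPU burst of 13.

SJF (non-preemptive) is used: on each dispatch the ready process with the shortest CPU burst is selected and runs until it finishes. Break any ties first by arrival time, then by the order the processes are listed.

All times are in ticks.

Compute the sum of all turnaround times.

Gantt: | B 0-13 | D 13-24 | E 24-37 | A 37-52 | C 52-67 |
Completion: A=52  B=13  C=67  D=24  E=37
Turnaround = completion − arrival: A=50, B=13, C=61, D=17, E=34
Total turnaround = 50 + 13 + 61 + 17 + 34 = 175

175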